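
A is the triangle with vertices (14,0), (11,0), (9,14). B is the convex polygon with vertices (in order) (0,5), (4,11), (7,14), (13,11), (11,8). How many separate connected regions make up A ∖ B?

2

A ∖ B splits into 2 disjoint pieces (area 16.9814, area 0.1405).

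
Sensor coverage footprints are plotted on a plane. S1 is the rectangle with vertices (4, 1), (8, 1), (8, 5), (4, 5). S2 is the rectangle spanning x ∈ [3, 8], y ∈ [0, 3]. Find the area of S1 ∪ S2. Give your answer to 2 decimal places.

23.00

By inclusion–exclusion:
Individual areas: |S1| = 16, |S2| = 15.
|S1∩S2|: x∈[4,8], y∈[1,3] → 4·2 = 8.
|S1 ∪ S2| = 31 − 8 = 23.00.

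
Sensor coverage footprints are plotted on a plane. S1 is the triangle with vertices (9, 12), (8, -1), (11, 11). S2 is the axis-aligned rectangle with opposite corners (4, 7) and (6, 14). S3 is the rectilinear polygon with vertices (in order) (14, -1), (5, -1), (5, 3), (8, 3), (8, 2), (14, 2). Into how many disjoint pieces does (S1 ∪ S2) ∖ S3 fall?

(S1 ∪ S2) ∖ S3 splits into 2 disjoint pieces (area 12.7212, area 14).

2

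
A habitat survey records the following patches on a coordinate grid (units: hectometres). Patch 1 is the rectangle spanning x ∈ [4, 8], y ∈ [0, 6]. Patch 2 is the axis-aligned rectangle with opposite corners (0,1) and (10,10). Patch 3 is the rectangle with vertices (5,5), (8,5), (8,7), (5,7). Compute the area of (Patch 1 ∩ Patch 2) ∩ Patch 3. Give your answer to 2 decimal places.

3.00

The region (Patch 1 ∩ Patch 2) ∩ Patch 3 is the polygon with vertices (8,6), (8,5), (5,5), (5,6).
By the shoelace formula its area is 3.00.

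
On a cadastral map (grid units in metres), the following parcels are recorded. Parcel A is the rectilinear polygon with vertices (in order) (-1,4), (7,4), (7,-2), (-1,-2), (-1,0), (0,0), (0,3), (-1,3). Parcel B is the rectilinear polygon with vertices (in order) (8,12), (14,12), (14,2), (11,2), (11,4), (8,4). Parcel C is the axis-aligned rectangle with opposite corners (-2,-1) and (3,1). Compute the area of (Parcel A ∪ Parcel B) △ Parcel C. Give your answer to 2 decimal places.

|Parcel A ∪ Parcel B| = 99.
|(Parcel A ∪ Parcel B) ∩ Parcel C| = 7.
|(Parcel A ∪ Parcel B) △ Parcel C| = 99 + 10 − 14 = 95.00.

95.00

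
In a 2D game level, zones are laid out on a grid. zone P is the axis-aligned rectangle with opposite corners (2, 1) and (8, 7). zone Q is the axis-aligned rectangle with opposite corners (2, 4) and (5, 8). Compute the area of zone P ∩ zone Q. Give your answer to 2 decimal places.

|zone P∩zone Q|: x∈[2,5], y∈[4,7] → 3·3 = 9.

9.00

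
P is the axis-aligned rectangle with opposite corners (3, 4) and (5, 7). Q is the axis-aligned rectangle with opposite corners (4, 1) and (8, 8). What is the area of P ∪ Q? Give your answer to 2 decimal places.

By inclusion–exclusion:
Individual areas: |P| = 6, |Q| = 28.
|P∩Q|: x∈[4,5], y∈[4,7] → 1·3 = 3.
|P ∪ Q| = 34 − 3 = 31.00.

31.00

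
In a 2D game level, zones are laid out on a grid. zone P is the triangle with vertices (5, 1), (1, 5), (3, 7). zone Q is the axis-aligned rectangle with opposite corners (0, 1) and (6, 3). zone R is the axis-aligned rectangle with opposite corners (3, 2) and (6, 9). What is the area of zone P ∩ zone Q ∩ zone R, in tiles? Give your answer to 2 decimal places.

1.00

The intersection is the polygon with vertices (4.333,3), (4.667,2), (4,2), (3,3).
By the shoelace formula its area is 1.00.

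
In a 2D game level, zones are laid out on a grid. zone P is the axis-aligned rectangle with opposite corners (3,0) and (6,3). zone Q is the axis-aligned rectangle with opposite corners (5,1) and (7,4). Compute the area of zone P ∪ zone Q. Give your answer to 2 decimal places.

By inclusion–exclusion:
Individual areas: |zone P| = 9, |zone Q| = 6.
|zone P∩zone Q|: x∈[5,6], y∈[1,3] → 1·2 = 2.
|zone P ∪ zone Q| = 15 − 2 = 13.00.

13.00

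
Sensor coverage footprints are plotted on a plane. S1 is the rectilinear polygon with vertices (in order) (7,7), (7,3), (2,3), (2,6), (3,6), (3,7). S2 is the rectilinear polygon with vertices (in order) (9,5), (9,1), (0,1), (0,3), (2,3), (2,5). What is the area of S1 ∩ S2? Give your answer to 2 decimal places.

The intersection is the polygon with vertices (7,3), (2,3), (2,5), (7,5).
By the shoelace formula its area is 10.00.

10.00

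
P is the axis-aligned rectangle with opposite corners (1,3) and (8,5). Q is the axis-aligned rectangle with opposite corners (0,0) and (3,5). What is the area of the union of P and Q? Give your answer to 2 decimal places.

25.00

By inclusion–exclusion:
Individual areas: |P| = 14, |Q| = 15.
|P∩Q|: x∈[1,3], y∈[3,5] → 2·2 = 4.
|P ∪ Q| = 29 − 4 = 25.00.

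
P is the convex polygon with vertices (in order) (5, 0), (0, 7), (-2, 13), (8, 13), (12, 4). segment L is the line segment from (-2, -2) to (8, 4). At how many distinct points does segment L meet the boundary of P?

1

The segment meets the boundary at (3.9,1.54).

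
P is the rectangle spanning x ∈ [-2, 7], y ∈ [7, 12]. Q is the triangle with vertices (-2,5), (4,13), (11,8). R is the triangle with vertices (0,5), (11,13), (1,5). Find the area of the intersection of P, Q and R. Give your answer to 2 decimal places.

1.67

The intersection is the polygon with vertices (2.75,7), (7,10.091), (7,9.8), (3.5,7).
By the shoelace formula its area is 1.67.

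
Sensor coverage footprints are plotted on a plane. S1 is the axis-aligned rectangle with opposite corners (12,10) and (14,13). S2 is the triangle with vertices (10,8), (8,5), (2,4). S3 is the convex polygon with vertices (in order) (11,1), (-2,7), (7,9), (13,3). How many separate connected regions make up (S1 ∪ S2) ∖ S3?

3

(S1 ∪ S2) ∖ S3 splits into 3 disjoint pieces (area 6, area 0.5333, area 0.3673).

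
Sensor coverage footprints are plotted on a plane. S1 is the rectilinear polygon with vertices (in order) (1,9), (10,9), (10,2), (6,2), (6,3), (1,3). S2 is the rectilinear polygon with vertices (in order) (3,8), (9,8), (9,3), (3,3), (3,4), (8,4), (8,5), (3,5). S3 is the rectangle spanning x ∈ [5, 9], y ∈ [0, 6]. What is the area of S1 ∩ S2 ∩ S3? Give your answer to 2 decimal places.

9.00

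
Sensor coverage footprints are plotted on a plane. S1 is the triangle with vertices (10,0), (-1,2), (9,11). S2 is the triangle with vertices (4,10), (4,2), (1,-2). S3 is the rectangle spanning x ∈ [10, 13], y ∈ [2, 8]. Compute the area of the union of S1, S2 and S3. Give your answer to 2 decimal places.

By inclusion–exclusion:
Individual areas: |S1| = 59.5, |S2| = 12, |S3| = 18.
|S1∩S2| = 7.2416.
|S1∩S3| = 0.
|S2∩S3| = 0.
|S1∩S2∩S3| = 0.
|S1 ∪ S2 ∪ S3| = 89.5 − 7.2416 + 0 = 82.26.

82.26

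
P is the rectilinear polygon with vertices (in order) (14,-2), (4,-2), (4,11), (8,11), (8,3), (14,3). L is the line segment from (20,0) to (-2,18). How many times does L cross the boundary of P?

2

The segment meets the boundary at (6.556,11), (8,9.818).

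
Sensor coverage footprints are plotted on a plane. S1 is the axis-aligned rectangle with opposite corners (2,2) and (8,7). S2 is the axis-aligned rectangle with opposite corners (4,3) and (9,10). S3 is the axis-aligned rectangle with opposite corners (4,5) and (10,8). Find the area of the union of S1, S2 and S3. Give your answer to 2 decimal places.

52.00

By inclusion–exclusion:
Individual areas: |S1| = 30, |S2| = 35, |S3| = 18.
|S1∩S2|: x∈[4,8], y∈[3,7] → 4·4 = 16.
|S1∩S3|: x∈[4,8], y∈[5,7] → 4·2 = 8.
|S2∩S3|: x∈[4,9], y∈[5,8] → 5·3 = 15.
|S1∩S2∩S3| = 8.
|S1 ∪ S2 ∪ S3| = 83 − 39 + 8 = 52.00.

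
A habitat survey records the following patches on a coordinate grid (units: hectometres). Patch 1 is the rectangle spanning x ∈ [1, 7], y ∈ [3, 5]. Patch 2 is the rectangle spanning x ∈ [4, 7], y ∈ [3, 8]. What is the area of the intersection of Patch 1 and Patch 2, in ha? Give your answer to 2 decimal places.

6.00

|Patch 1∩Patch 2|: x∈[4,7], y∈[3,5] → 3·2 = 6.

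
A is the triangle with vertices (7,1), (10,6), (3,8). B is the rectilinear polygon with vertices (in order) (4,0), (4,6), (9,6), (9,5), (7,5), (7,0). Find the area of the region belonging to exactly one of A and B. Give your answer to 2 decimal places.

22.21

|A| = 20.5, |B| = 20, |A∩B| = 9.1429.
|A △ B| = |A| + |B| − 2·|A∩B| = 20.5 + 20 − 18.2857 = 22.21.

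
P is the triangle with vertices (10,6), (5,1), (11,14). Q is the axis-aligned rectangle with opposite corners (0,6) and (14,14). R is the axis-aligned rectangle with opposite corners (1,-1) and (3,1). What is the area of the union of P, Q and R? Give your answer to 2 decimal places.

122.73

By inclusion–exclusion:
Individual areas: |P| = 17.5, |Q| = 112, |R| = 4.
|P∩Q| = 10.7692.
|P∩R| = 0.
|Q∩R| = 0 (no overlap).
|P∩Q∩R| = 0.
|P ∪ Q ∪ R| = 133.5 − 10.7692 + 0 = 122.73.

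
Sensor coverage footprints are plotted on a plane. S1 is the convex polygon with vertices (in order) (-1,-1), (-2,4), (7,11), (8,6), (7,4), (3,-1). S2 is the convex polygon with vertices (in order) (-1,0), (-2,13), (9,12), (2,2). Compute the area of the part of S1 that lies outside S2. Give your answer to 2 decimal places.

34.15

|S1| = 67.5, |S1∩S2| = 33.3506.
|S1 ∖ S2| = |S1| − |S1∩S2| = 67.5 − 33.3506 = 34.15.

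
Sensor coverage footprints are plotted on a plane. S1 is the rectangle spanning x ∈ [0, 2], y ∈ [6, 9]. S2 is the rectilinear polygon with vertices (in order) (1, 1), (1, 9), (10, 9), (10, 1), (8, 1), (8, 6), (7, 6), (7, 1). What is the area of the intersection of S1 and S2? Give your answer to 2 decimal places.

The intersection is the polygon with vertices (2,6), (1,6), (1,9), (2,9).
By the shoelace formula its area is 3.00.

3.00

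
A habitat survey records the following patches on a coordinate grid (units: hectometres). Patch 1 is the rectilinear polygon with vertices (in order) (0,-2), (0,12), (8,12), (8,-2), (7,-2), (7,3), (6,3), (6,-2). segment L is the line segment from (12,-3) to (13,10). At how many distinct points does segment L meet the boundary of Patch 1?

The segment lies entirely outside Patch 1 and never meets its boundary.

0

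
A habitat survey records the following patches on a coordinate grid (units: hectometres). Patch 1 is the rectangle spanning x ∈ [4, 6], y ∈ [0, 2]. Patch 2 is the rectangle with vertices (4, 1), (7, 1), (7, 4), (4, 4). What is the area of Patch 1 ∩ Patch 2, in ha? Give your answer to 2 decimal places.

2.00

|Patch 1∩Patch 2|: x∈[4,6], y∈[1,2] → 2·1 = 2.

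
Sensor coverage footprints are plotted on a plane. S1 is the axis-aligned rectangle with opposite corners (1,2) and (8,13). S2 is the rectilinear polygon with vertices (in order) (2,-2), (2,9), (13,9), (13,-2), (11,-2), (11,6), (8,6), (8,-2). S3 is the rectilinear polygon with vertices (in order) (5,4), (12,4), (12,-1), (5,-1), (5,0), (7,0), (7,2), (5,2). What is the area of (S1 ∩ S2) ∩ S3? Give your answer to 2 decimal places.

6.00

The region (S1 ∩ S2) ∩ S3 is the polygon with vertices (7,2), (5,2), (5,4), (8,4), (8,2).
By the shoelace formula its area is 6.00.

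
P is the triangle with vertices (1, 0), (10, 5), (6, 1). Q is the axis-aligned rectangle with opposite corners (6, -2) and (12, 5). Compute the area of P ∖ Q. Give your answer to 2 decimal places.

|P| = 8, |P∩Q| = 3.5556.
|P ∖ Q| = |P| − |P∩Q| = 8 − 3.5556 = 4.44.

4.44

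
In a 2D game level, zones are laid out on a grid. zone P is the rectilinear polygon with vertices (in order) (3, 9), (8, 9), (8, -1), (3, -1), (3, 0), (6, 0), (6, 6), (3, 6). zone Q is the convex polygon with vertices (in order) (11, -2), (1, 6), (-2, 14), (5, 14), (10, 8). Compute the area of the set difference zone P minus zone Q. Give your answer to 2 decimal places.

|zone P| = 32, |zone P∩zone Q| = 24.6.
|zone P ∖ zone Q| = |zone P| − |zone P∩zone Q| = 32 − 24.6 = 7.40.

7.40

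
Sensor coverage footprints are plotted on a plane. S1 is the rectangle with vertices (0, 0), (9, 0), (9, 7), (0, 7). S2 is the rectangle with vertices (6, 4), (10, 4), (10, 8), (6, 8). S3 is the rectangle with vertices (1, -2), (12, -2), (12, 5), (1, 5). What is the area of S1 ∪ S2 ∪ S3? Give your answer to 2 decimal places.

106.00

By inclusion–exclusion:
Individual areas: |S1| = 63, |S2| = 16, |S3| = 77.
|S1∩S2|: x∈[6,9], y∈[4,7] → 3·3 = 9.
|S1∩S3|: x∈[1,9], y∈[0,5] → 8·5 = 40.
|S2∩S3|: x∈[6,10], y∈[4,5] → 4·1 = 4.
|S1∩S2∩S3| = 3.
|S1 ∪ S2 ∪ S3| = 156 − 53 + 3 = 106.00.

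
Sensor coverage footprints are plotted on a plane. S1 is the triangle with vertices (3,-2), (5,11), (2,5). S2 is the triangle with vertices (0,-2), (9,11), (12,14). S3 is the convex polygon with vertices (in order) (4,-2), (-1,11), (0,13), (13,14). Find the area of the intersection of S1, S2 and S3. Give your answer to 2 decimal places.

The intersection is the polygon with vertices (2.644,1.525), (2.571,1.714), (3.857,3.571), (3.774,3.032).
By the shoelace formula its area is 0.43.

0.43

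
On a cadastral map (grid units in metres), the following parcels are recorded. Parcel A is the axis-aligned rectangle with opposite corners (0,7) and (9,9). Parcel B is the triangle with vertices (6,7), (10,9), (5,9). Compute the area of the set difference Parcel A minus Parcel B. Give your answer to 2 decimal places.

|Parcel A| = 18, |Parcel A∩Parcel B| = 4.75.
|Parcel A ∖ Parcel B| = |Parcel A| − |Parcel A∩Parcel B| = 18 − 4.75 = 13.25.

13.25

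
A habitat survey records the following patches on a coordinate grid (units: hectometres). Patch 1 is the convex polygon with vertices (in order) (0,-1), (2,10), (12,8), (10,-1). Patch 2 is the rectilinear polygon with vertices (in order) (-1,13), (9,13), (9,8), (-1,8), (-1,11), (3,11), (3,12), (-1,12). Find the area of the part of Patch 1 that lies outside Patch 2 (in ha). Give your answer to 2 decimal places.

|Patch 1| = 102, |Patch 1∩Patch 2| = 9.4636.
|Patch 1 ∖ Patch 2| = |Patch 1| − |Patch 1∩Patch 2| = 102 − 9.4636 = 92.54.

92.54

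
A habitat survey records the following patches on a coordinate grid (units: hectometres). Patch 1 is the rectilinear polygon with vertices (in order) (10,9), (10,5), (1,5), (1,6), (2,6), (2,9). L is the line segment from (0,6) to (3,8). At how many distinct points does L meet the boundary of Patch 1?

The segment meets the boundary at (2,7.333).

1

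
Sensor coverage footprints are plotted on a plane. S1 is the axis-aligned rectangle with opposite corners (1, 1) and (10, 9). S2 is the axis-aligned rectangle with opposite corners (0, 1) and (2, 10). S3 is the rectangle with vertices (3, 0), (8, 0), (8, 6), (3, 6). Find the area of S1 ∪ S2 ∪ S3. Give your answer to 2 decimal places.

87.00

By inclusion–exclusion:
Individual areas: |S1| = 72, |S2| = 18, |S3| = 30.
|S1∩S2|: x∈[1,2], y∈[1,9] → 1·8 = 8.
|S1∩S3|: x∈[3,8], y∈[1,6] → 5·5 = 25.
|S2∩S3| = 0 (no overlap).
|S1∩S2∩S3| = 0.
|S1 ∪ S2 ∪ S3| = 120 − 33 + 0 = 87.00.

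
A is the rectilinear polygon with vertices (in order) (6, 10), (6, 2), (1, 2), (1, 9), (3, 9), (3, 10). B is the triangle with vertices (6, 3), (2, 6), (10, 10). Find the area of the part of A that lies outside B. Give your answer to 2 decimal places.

|A| = 38, |A∩B| = 10.
|A ∖ B| = |A| − |A∩B| = 38 − 10 = 28.00.

28.00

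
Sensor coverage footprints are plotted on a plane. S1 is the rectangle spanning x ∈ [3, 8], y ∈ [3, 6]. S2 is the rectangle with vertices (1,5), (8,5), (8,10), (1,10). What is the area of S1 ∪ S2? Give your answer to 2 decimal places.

By inclusion–exclusion:
Individual areas: |S1| = 15, |S2| = 35.
|S1∩S2|: x∈[3,8], y∈[5,6] → 5·1 = 5.
|S1 ∪ S2| = 50 − 5 = 45.00.

45.00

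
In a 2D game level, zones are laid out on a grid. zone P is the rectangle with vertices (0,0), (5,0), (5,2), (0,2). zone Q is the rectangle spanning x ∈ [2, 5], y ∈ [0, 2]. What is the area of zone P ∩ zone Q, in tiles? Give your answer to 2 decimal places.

6.00

|zone P∩zone Q|: x∈[2,5], y∈[0,2] → 3·2 = 6.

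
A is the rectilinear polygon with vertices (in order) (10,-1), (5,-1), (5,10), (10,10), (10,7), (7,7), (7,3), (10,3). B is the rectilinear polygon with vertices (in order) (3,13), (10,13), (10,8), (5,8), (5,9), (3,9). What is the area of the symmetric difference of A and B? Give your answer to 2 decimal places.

56.00

|A| = 43, |B| = 33, |A∩B| = 10.
|A △ B| = |A| + |B| − 2·|A∩B| = 43 + 33 − 20 = 56.00.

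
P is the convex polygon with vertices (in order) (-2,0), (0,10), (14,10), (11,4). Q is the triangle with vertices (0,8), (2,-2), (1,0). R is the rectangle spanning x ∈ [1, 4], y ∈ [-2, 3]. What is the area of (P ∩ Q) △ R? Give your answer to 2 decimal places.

16.04

|P ∩ Q| = 1.8551.
|(P ∩ Q) ∩ R| = 0.4064.
|(P ∩ Q) △ R| = 1.8551 + 15 − 0.8127 = 16.04.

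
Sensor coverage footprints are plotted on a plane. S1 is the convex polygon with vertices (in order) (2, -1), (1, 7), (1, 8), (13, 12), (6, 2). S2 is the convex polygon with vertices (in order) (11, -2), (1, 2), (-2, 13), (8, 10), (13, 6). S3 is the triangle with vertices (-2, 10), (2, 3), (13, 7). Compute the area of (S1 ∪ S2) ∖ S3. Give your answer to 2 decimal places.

94.68

|S1 ∪ S2| = 139.728.
|(S1 ∪ S2) ∩ S3| = 45.0466.
|(S1 ∪ S2) ∖ S3| = 139.728 − 45.0466 = 94.68.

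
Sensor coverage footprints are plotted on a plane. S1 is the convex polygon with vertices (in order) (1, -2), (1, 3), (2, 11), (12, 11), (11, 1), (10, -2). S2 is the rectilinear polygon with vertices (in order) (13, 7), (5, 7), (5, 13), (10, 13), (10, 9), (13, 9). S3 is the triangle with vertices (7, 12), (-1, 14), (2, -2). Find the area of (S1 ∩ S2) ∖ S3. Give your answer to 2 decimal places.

19.69

|S1 ∩ S2| = 23.4.
|(S1 ∩ S2) ∩ S3| = 3.7143.
|(S1 ∩ S2) ∖ S3| = 23.4 − 3.7143 = 19.69.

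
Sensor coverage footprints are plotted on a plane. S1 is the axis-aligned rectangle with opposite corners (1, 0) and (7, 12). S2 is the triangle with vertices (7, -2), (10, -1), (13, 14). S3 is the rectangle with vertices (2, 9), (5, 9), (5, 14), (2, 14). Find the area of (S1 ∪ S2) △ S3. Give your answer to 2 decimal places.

90.00

|S1 ∪ S2| = 93.
|(S1 ∪ S2) ∩ S3| = 9.
|(S1 ∪ S2) △ S3| = 93 + 15 − 18 = 90.00.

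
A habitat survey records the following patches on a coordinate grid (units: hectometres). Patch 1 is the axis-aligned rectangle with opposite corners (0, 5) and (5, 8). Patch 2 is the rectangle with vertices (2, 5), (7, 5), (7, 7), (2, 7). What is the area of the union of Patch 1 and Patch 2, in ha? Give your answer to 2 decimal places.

19.00

By inclusion–exclusion:
Individual areas: |Patch 1| = 15, |Patch 2| = 10.
|Patch 1∩Patch 2|: x∈[2,5], y∈[5,7] → 3·2 = 6.
|Patch 1 ∪ Patch 2| = 25 − 6 = 19.00.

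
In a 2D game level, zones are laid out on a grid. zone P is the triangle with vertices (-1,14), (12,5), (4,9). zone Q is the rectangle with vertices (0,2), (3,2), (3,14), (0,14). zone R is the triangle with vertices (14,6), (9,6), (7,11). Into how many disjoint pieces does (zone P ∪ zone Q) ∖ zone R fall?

2

(zone P ∪ zone Q) ∖ zone R splits into 2 disjoint pieces (area 42.5686, area 0.2778).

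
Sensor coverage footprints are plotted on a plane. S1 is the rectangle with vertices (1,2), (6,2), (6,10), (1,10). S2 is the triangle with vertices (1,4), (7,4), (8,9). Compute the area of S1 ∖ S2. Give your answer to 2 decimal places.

|S1| = 40, |S1∩S2| = 8.9286.
|S1 ∖ S2| = |S1| − |S1∩S2| = 40 − 8.9286 = 31.07.

31.07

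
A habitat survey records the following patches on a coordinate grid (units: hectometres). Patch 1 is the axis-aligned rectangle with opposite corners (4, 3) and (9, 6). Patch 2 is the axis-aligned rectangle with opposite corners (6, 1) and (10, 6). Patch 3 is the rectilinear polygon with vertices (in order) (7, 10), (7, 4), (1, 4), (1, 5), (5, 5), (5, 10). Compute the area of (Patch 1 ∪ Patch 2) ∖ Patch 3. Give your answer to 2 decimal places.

21.00

|Patch 1 ∪ Patch 2| = 26.
|(Patch 1 ∪ Patch 2) ∩ Patch 3| = 5.
|(Patch 1 ∪ Patch 2) ∖ Patch 3| = 26 − 5 = 21.00.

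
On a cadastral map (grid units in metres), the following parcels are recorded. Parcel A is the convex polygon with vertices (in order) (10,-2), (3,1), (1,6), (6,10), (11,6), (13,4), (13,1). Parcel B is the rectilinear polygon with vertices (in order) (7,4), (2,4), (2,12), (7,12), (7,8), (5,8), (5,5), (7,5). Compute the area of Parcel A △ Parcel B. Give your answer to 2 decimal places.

87.60

|Parcel A| = 88, |Parcel B| = 34, |Parcel A∩Parcel B| = 17.2.
|Parcel A △ Parcel B| = |Parcel A| + |Parcel B| − 2·|Parcel A∩Parcel B| = 88 + 34 − 34.4 = 87.60.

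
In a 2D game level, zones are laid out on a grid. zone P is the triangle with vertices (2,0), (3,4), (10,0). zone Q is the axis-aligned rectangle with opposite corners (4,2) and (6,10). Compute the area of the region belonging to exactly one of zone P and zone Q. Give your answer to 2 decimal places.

|zone P| = 16, |zone Q| = 16, |zone P∩zone Q| = 1.7143.
|zone P △ zone Q| = |zone P| + |zone Q| − 2·|zone P∩zone Q| = 16 + 16 − 3.4286 = 28.57.

28.57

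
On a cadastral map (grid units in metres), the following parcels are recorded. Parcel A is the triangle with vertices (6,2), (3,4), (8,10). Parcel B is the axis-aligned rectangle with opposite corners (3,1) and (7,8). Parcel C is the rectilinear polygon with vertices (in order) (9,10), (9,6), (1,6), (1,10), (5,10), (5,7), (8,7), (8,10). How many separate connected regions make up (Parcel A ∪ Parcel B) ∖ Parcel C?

(Parcel A ∪ Parcel B) ∖ Parcel C splits into 2 disjoint pieces (area 3.5417, area 20).

2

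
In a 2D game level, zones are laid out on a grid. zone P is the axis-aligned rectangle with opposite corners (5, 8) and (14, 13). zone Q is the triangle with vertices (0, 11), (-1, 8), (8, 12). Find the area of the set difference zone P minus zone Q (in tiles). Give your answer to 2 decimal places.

|zone P| = 45, |zone P∩zone Q| = 1.4375.
|zone P ∖ zone Q| = |zone P| − |zone P∩zone Q| = 45 − 1.4375 = 43.56.

43.56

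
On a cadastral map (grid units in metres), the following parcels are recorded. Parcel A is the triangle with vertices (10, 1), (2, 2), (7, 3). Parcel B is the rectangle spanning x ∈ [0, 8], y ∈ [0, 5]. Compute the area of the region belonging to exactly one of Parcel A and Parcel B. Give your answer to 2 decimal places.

|Parcel A| = 6.5, |Parcel B| = 40, |Parcel A∩Parcel B| = 5.4167.
|Parcel A △ Parcel B| = |Parcel A| + |Parcel B| − 2·|Parcel A∩Parcel B| = 6.5 + 40 − 10.8333 = 35.67.

35.67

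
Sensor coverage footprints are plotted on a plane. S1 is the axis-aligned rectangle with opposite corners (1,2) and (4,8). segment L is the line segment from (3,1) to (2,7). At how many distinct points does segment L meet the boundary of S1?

1

The segment meets the boundary at (2.833,2).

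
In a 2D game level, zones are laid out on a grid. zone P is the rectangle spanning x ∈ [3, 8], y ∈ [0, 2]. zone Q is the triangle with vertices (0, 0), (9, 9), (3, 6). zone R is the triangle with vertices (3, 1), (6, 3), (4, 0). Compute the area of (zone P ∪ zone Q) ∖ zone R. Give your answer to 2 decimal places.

|zone P ∪ zone Q| = 23.5.
|(zone P ∪ zone Q) ∩ zone R| = 2.0833.
|(zone P ∪ zone Q) ∖ zone R| = 23.5 − 2.0833 = 21.42.

21.42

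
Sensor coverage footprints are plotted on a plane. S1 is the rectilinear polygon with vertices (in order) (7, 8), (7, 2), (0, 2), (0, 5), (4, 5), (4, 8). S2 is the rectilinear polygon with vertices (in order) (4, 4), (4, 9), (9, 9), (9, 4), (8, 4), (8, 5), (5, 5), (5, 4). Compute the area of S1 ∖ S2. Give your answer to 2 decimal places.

20.00

|S1| = 30, |S1∩S2| = 10.
|S1 ∖ S2| = |S1| − |S1∩S2| = 30 − 10 = 20.00.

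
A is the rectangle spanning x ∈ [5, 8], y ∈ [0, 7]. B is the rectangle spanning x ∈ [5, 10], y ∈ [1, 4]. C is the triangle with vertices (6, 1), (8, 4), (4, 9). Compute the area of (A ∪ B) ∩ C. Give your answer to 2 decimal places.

The region (A ∪ B) ∩ C is the polygon with vertices (5,7), (5.6,7), (8,4), (6,1), (5,5).
By the shoelace formula its area is 9.40.

9.40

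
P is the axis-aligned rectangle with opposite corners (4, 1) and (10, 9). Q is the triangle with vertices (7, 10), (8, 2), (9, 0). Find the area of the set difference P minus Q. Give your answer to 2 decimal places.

|P| = 48, |P∩Q| = 2.8125.
|P ∖ Q| = |P| − |P∩Q| = 48 − 2.8125 = 45.19.

45.19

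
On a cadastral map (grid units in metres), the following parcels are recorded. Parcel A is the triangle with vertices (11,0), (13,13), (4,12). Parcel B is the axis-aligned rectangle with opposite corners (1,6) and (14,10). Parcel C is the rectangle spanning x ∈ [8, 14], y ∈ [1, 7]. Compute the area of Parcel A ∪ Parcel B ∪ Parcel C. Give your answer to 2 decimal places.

103.22

By inclusion–exclusion:
Individual areas: |Parcel A| = 57.5, |Parcel B| = 52, |Parcel C| = 36.
|Parcel A∩Parcel B| = 23.5897.
|Parcel A∩Parcel C| = 16.6864.
|Parcel B∩Parcel C|: x∈[8,14], y∈[6,7] → 6·1 = 6.
|Parcel A∩Parcel B∩Parcel C| = 4.
|Parcel A ∪ Parcel B ∪ Parcel C| = 145.5 − 46.2761 + 4 = 103.22.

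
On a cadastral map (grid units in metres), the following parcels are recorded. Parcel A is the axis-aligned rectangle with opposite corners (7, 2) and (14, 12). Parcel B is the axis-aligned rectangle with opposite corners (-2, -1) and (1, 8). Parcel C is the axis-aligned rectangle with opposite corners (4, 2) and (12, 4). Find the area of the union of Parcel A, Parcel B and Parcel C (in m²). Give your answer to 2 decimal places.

By inclusion–exclusion:
Individual areas: |Parcel A| = 70, |Parcel B| = 27, |Parcel C| = 16.
|Parcel A∩Parcel B| = 0 (no overlap).
|Parcel A∩Parcel C|: x∈[7,12], y∈[2,4] → 5·2 = 10.
|Parcel B∩Parcel C| = 0 (no overlap).
|Parcel A∩Parcel B∩Parcel C| = 0.
|Parcel A ∪ Parcel B ∪ Parcel C| = 113 − 10 + 0 = 103.00.

103.00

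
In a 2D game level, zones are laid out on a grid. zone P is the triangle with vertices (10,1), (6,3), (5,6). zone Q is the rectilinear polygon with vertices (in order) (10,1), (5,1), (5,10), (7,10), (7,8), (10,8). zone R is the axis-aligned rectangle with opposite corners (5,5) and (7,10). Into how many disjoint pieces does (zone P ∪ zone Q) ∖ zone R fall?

(zone P ∪ zone Q) ∖ zone R is a single connected region.

1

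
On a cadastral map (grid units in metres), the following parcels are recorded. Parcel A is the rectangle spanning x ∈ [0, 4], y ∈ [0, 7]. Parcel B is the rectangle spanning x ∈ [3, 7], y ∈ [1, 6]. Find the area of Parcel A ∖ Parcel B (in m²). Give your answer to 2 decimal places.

23.00

|Parcel A∩Parcel B|: x∈[3,4], y∈[1,6] → 1·5 = 5.
|Parcel A| = 28.
|Parcel A ∖ Parcel B| = |Parcel A| − |Parcel A∩Parcel B| = 28 − 5 = 23.00.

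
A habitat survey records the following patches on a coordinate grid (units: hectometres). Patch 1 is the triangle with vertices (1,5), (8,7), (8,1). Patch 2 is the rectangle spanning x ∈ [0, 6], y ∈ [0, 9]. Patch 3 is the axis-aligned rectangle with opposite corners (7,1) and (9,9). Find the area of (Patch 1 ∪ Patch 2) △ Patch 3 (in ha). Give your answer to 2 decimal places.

|Patch 1 ∪ Patch 2| = 64.2857.
|(Patch 1 ∪ Patch 2) ∩ Patch 3| = 5.5714.
|(Patch 1 ∪ Patch 2) △ Patch 3| = 64.2857 + 16 − 11.1429 = 69.14.

69.14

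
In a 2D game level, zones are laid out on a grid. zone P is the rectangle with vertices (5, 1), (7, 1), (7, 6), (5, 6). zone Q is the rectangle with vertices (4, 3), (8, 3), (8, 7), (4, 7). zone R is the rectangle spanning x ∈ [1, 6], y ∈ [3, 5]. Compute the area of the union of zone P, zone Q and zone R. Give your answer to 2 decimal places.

26.00

By inclusion–exclusion:
Individual areas: |zone P| = 10, |zone Q| = 16, |zone R| = 10.
|zone P∩zone Q|: x∈[5,7], y∈[3,6] → 2·3 = 6.
|zone P∩zone R|: x∈[5,6], y∈[3,5] → 1·2 = 2.
|zone Q∩zone R|: x∈[4,6], y∈[3,5] → 2·2 = 4.
|zone P∩zone Q∩zone R| = 2.
|zone P ∪ zone Q ∪ zone R| = 36 − 12 + 2 = 26.00.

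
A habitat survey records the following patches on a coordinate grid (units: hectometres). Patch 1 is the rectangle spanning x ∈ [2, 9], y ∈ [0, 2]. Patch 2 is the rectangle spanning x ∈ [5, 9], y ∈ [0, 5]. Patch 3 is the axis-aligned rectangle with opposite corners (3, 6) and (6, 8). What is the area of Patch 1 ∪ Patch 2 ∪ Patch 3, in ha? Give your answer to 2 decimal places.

By inclusion–exclusion:
Individual areas: |Patch 1| = 14, |Patch 2| = 20, |Patch 3| = 6.
|Patch 1∩Patch 2|: x∈[5,9], y∈[0,2] → 4·2 = 8.
|Patch 1∩Patch 3| = 0 (no overlap).
|Patch 2∩Patch 3| = 0 (no overlap).
|Patch 1∩Patch 2∩Patch 3| = 0.
|Patch 1 ∪ Patch 2 ∪ Patch 3| = 40 − 8 + 0 = 32.00.

32.00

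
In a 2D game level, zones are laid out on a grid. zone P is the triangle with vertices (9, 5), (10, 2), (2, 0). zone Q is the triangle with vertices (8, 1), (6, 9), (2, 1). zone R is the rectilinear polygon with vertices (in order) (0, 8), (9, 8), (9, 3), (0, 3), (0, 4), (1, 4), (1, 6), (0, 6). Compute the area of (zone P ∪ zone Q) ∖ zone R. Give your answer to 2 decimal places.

|zone P ∪ zone Q| = 31.0585.
|(zone P ∪ zone Q) ∩ zone R| = 15.4129.
|(zone P ∪ zone Q) ∖ zone R| = 31.0585 − 15.4129 = 15.65.

15.65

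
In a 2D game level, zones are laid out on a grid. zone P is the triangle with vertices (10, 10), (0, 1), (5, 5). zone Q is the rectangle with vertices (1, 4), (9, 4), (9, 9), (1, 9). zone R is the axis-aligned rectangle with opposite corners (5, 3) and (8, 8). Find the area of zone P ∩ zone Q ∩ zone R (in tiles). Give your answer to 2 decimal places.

The intersection is the polygon with vertices (5,5), (5,5.5), (7.778,8), (8,8).
By the shoelace formula its area is 1.03.

1.03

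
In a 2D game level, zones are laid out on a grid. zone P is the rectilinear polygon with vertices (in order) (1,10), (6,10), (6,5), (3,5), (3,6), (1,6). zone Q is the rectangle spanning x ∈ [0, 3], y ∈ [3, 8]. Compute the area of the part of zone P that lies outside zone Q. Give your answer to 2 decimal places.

|zone P| = 23, |zone P∩zone Q| = 4.
|zone P ∖ zone Q| = |zone P| − |zone P∩zone Q| = 23 − 4 = 19.00.

19.00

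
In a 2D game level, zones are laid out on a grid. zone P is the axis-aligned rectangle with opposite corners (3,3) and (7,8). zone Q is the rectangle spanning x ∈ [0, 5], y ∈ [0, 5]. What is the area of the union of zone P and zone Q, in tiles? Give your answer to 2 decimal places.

By inclusion–exclusion:
Individual areas: |zone P| = 20, |zone Q| = 25.
|zone P∩zone Q|: x∈[3,5], y∈[3,5] → 2·2 = 4.
|zone P ∪ zone Q| = 45 − 4 = 41.00.

41.00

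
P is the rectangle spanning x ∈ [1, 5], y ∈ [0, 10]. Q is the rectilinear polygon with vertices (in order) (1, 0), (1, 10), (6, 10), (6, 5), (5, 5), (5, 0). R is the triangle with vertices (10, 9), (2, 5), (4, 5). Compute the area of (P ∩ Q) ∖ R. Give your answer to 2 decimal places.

|P ∩ Q| = 40.
|(P ∩ Q) ∩ R| = 1.9167.
|(P ∩ Q) ∖ R| = 40 − 1.9167 = 38.08.

38.08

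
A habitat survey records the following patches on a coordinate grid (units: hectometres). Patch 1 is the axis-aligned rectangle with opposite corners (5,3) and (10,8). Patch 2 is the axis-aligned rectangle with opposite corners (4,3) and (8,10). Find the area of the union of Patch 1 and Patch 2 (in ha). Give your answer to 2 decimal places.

By inclusion–exclusion:
Individual areas: |Patch 1| = 25, |Patch 2| = 28.
|Patch 1∩Patch 2|: x∈[5,8], y∈[3,8] → 3·5 = 15.
|Patch 1 ∪ Patch 2| = 53 − 15 = 38.00.

38.00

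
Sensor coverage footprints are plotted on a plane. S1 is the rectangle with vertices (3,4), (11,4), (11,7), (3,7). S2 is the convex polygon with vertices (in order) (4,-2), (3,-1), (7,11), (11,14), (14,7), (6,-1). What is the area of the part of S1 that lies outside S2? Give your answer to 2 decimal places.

|S1| = 24, |S1∩S2| = 17.5.
|S1 ∖ S2| = |S1| − |S1∩S2| = 24 − 17.5 = 6.50.

6.50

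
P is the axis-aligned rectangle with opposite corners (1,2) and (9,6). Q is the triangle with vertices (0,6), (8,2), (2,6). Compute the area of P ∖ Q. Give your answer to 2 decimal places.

28.25

|P| = 32, |P∩Q| = 3.75.
|P ∖ Q| = |P| − |P∩Q| = 32 − 3.75 = 28.25.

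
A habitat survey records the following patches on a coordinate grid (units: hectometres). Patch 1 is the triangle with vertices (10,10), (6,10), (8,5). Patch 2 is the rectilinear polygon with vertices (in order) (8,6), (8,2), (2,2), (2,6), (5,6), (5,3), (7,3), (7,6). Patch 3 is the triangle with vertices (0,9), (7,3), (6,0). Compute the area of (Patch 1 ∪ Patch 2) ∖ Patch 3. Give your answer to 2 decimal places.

|Patch 1 ∪ Patch 2| = 27.8.
|(Patch 1 ∪ Patch 2) ∩ Patch 3| = 7.5357.
|(Patch 1 ∪ Patch 2) ∖ Patch 3| = 27.8 − 7.5357 = 20.26.

20.26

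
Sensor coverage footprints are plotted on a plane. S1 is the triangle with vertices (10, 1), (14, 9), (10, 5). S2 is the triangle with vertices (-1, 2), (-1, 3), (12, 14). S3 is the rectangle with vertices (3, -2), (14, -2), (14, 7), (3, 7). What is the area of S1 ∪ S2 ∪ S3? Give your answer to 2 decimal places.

By inclusion–exclusion:
Individual areas: |S1| = 8, |S2| = 6.5, |S3| = 99.
|S1∩S2| = 0.
|S1∩S3| = 7.
|S2∩S3| = 0.7025.
|S1∩S2∩S3| = 0.
|S1 ∪ S2 ∪ S3| = 113.5 − 7.7025 + 0 = 105.80.

105.80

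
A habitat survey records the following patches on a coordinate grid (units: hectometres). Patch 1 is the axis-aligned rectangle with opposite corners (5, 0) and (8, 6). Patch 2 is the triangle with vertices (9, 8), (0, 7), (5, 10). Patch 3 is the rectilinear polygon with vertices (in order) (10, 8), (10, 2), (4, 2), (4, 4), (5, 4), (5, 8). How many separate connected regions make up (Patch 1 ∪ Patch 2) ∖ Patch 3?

2

(Patch 1 ∪ Patch 2) ∖ Patch 3 splits into 2 disjoint pieces (area 6, area 10.1111).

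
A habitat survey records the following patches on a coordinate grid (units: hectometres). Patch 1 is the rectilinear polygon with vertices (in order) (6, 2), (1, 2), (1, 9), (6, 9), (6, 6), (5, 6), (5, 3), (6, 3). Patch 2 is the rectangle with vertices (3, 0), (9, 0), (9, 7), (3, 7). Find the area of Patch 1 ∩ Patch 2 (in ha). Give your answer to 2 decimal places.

The intersection is the polygon with vertices (3,2), (3,7), (6,7), (6,6), (5,6), (5,3), (6,3), (6,2).
By the shoelace formula its area is 12.00.

12.00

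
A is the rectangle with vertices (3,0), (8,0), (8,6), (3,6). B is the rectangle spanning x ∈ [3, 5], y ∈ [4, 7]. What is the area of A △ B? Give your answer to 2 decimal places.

|A∩B|: x∈[3,5], y∈[4,6] → 2·2 = 4.
|A △ B| = |A| + |B| − 2·|A∩B| = 30 + 6 − 8 = 28.00.

28.00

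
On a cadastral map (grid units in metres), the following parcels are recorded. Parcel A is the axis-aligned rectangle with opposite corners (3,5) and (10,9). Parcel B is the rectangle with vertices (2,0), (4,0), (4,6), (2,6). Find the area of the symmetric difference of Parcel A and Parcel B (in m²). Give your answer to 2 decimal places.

|Parcel A∩Parcel B|: x∈[3,4], y∈[5,6] → 1·1 = 1.
|Parcel A △ Parcel B| = |Parcel A| + |Parcel B| − 2·|Parcel A∩Parcel B| = 28 + 12 − 2 = 38.00.

38.00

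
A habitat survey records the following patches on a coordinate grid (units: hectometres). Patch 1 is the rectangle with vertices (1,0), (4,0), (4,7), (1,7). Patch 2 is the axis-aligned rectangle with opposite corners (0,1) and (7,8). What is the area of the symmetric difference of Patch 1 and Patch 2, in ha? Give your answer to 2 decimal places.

34.00

|Patch 1∩Patch 2|: x∈[1,4], y∈[1,7] → 3·6 = 18.
|Patch 1 △ Patch 2| = |Patch 1| + |Patch 2| − 2·|Patch 1∩Patch 2| = 21 + 49 − 36 = 34.00.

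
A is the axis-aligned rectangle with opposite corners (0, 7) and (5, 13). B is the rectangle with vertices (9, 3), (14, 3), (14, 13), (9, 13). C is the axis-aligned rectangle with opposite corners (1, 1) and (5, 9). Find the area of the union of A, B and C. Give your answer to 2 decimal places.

By inclusion–exclusion:
Individual areas: |A| = 30, |B| = 50, |C| = 32.
|A∩B| = 0 (no overlap).
|A∩C|: x∈[1,5], y∈[7,9] → 4·2 = 8.
|B∩C| = 0 (no overlap).
|A∩B∩C| = 0.
|A ∪ B ∪ C| = 112 − 8 + 0 = 104.00.

104.00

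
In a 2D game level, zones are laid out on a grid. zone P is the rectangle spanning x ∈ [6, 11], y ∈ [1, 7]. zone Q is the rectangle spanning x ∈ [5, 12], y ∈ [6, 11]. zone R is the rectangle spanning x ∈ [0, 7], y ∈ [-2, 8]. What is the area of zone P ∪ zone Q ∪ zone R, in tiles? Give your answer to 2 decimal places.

By inclusion–exclusion:
Individual areas: |zone P| = 30, |zone Q| = 35, |zone R| = 70.
|zone P∩zone Q|: x∈[6,11], y∈[6,7] → 5·1 = 5.
|zone P∩zone R|: x∈[6,7], y∈[1,7] → 1·6 = 6.
|zone Q∩zone R|: x∈[5,7], y∈[6,8] → 2·2 = 4.
|zone P∩zone Q∩zone R| = 1.
|zone P ∪ zone Q ∪ zone R| = 135 − 15 + 1 = 121.00.

121.00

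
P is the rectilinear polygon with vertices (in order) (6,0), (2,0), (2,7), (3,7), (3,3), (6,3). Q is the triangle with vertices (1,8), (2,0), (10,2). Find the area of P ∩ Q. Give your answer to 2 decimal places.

The intersection is the polygon with vertices (2,7), (2.5,7), (3,6.667), (3,3), (6,3), (6,1), (2,0).
By the shoelace formula its area is 13.92.

13.92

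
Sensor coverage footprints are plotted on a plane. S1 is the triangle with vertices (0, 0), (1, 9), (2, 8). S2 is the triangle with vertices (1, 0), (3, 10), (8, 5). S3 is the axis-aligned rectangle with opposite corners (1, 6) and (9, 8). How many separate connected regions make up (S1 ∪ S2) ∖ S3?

3

(S1 ∪ S2) ∖ S3 splits into 3 disjoint pieces (area 3.5, area 2.4, area 20.4).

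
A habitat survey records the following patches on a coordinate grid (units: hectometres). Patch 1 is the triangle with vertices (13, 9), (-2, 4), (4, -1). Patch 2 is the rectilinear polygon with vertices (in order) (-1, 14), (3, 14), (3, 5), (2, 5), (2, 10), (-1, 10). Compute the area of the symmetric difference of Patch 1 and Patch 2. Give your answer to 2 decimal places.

72.50

|Patch 1| = 52.5, |Patch 2| = 21, |Patch 1∩Patch 2| = 0.5.
|Patch 1 △ Patch 2| = |Patch 1| + |Patch 2| − 2·|Patch 1∩Patch 2| = 52.5 + 21 − 1 = 72.50.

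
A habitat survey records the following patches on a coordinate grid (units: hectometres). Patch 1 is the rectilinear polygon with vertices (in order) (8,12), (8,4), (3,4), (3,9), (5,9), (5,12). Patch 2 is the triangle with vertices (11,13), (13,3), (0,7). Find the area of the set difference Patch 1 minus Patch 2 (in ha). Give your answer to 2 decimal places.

11.02

|Patch 1| = 34, |Patch 1∩Patch 2| = 22.9767.
|Patch 1 ∖ Patch 2| = |Patch 1| − |Patch 1∩Patch 2| = 34 − 22.9767 = 11.02.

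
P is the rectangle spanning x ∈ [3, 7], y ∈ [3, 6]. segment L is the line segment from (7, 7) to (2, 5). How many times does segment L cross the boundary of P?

2

The segment meets the boundary at (3,5.4), (4.5,6).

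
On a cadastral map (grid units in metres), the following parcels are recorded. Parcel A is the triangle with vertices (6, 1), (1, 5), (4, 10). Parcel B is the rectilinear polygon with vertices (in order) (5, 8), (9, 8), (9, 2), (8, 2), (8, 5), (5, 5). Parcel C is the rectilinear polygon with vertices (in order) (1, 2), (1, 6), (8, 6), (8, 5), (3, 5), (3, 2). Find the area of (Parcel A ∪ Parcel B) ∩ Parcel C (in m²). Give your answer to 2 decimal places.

8.27

|Parcel A ∪ Parcel B| = 33.4722.
|(Parcel A ∪ Parcel B) ∩ Parcel C| = 8.27.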